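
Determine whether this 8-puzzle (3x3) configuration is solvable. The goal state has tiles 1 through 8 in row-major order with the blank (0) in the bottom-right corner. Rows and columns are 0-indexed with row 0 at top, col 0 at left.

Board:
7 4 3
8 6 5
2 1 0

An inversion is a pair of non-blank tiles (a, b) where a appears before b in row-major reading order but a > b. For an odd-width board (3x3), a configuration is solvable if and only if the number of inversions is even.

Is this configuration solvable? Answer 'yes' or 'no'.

Answer: no

Derivation:
Inversions (pairs i<j in row-major order where tile[i] > tile[j] > 0): 21
21 is odd, so the puzzle is not solvable.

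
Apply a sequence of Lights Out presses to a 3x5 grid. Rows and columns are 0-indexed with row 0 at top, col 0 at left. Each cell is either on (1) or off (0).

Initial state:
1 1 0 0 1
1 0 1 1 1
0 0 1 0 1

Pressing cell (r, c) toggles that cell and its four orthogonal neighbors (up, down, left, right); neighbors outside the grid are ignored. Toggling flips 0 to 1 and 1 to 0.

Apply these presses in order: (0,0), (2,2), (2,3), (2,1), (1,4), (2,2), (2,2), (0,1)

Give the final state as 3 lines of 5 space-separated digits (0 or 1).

Answer: 1 1 1 0 0
0 0 0 1 0
1 0 0 0 1

Derivation:
After press 1 at (0,0):
0 0 0 0 1
0 0 1 1 1
0 0 1 0 1

After press 2 at (2,2):
0 0 0 0 1
0 0 0 1 1
0 1 0 1 1

After press 3 at (2,3):
0 0 0 0 1
0 0 0 0 1
0 1 1 0 0

After press 4 at (2,1):
0 0 0 0 1
0 1 0 0 1
1 0 0 0 0

After press 5 at (1,4):
0 0 0 0 0
0 1 0 1 0
1 0 0 0 1

After press 6 at (2,2):
0 0 0 0 0
0 1 1 1 0
1 1 1 1 1

After press 7 at (2,2):
0 0 0 0 0
0 1 0 1 0
1 0 0 0 1

After press 8 at (0,1):
1 1 1 0 0
0 0 0 1 0
1 0 0 0 1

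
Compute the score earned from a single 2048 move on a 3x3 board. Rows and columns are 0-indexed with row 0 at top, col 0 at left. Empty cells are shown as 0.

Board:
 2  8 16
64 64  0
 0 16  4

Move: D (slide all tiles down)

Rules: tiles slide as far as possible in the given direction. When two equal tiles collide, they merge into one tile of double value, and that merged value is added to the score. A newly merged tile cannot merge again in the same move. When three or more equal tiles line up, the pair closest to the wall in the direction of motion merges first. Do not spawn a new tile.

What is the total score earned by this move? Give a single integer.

Slide down:
col 0: [2, 64, 0] -> [0, 2, 64]  score +0 (running 0)
col 1: [8, 64, 16] -> [8, 64, 16]  score +0 (running 0)
col 2: [16, 0, 4] -> [0, 16, 4]  score +0 (running 0)
Board after move:
 0  8  0
 2 64 16
64 16  4

Answer: 0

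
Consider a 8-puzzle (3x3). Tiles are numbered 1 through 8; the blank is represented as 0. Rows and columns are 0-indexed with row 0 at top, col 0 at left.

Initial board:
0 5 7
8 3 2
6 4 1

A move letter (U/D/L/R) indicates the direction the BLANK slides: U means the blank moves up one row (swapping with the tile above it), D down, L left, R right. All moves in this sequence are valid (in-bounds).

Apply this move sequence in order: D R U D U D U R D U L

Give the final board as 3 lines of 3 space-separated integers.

Answer: 8 0 7
3 5 2
6 4 1

Derivation:
After move 1 (D):
8 5 7
0 3 2
6 4 1

After move 2 (R):
8 5 7
3 0 2
6 4 1

After move 3 (U):
8 0 7
3 5 2
6 4 1

After move 4 (D):
8 5 7
3 0 2
6 4 1

After move 5 (U):
8 0 7
3 5 2
6 4 1

After move 6 (D):
8 5 7
3 0 2
6 4 1

After move 7 (U):
8 0 7
3 5 2
6 4 1

After move 8 (R):
8 7 0
3 5 2
6 4 1

After move 9 (D):
8 7 2
3 5 0
6 4 1

After move 10 (U):
8 7 0
3 5 2
6 4 1

After move 11 (L):
8 0 7
3 5 2
6 4 1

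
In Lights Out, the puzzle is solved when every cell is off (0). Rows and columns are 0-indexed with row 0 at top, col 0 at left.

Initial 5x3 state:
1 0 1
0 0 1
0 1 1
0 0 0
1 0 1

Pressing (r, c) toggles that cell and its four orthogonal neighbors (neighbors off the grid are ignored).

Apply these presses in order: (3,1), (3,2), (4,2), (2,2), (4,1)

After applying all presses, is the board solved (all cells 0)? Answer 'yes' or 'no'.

After press 1 at (3,1):
1 0 1
0 0 1
0 0 1
1 1 1
1 1 1

After press 2 at (3,2):
1 0 1
0 0 1
0 0 0
1 0 0
1 1 0

After press 3 at (4,2):
1 0 1
0 0 1
0 0 0
1 0 1
1 0 1

After press 4 at (2,2):
1 0 1
0 0 0
0 1 1
1 0 0
1 0 1

After press 5 at (4,1):
1 0 1
0 0 0
0 1 1
1 1 0
0 1 0

Lights still on: 7

Answer: no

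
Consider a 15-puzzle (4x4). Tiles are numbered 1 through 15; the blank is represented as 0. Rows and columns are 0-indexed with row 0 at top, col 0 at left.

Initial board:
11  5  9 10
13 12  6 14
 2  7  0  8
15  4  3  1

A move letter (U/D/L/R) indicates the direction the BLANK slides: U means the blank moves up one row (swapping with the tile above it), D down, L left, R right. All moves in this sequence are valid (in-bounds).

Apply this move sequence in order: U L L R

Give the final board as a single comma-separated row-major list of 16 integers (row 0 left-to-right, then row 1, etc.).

After move 1 (U):
11  5  9 10
13 12  0 14
 2  7  6  8
15  4  3  1

After move 2 (L):
11  5  9 10
13  0 12 14
 2  7  6  8
15  4  3  1

After move 3 (L):
11  5  9 10
 0 13 12 14
 2  7  6  8
15  4  3  1

After move 4 (R):
11  5  9 10
13  0 12 14
 2  7  6  8
15  4  3  1

Answer: 11, 5, 9, 10, 13, 0, 12, 14, 2, 7, 6, 8, 15, 4, 3, 1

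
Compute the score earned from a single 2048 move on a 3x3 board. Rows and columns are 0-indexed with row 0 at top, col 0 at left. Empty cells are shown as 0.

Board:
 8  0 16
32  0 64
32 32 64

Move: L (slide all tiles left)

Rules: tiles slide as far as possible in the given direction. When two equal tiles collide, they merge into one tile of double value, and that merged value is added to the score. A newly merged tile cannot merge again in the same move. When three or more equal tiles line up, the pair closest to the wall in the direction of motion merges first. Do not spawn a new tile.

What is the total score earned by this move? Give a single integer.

Answer: 64

Derivation:
Slide left:
row 0: [8, 0, 16] -> [8, 16, 0]  score +0 (running 0)
row 1: [32, 0, 64] -> [32, 64, 0]  score +0 (running 0)
row 2: [32, 32, 64] -> [64, 64, 0]  score +64 (running 64)
Board after move:
 8 16  0
32 64  0
64 64  0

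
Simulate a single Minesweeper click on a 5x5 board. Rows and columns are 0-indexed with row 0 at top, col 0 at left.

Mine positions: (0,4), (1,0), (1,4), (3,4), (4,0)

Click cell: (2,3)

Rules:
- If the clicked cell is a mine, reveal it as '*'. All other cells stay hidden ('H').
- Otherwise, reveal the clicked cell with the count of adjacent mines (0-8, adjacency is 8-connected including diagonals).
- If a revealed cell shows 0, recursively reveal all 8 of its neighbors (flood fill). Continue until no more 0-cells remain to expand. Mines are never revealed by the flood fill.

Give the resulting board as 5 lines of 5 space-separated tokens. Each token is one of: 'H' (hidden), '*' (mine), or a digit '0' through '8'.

H H H H H
H H H H H
H H H 2 H
H H H H H
H H H H H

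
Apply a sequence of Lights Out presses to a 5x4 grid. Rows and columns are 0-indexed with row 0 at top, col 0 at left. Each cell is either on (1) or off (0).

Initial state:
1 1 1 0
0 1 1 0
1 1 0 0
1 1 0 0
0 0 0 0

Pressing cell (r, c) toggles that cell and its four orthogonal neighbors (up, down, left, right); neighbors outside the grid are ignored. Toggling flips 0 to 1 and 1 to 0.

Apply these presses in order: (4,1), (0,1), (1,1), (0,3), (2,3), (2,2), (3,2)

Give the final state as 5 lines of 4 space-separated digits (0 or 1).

After press 1 at (4,1):
1 1 1 0
0 1 1 0
1 1 0 0
1 0 0 0
1 1 1 0

After press 2 at (0,1):
0 0 0 0
0 0 1 0
1 1 0 0
1 0 0 0
1 1 1 0

After press 3 at (1,1):
0 1 0 0
1 1 0 0
1 0 0 0
1 0 0 0
1 1 1 0

After press 4 at (0,3):
0 1 1 1
1 1 0 1
1 0 0 0
1 0 0 0
1 1 1 0

After press 5 at (2,3):
0 1 1 1
1 1 0 0
1 0 1 1
1 0 0 1
1 1 1 0

After press 6 at (2,2):
0 1 1 1
1 1 1 0
1 1 0 0
1 0 1 1
1 1 1 0

After press 7 at (3,2):
0 1 1 1
1 1 1 0
1 1 1 0
1 1 0 0
1 1 0 0

Answer: 0 1 1 1
1 1 1 0
1 1 1 0
1 1 0 0
1 1 0 0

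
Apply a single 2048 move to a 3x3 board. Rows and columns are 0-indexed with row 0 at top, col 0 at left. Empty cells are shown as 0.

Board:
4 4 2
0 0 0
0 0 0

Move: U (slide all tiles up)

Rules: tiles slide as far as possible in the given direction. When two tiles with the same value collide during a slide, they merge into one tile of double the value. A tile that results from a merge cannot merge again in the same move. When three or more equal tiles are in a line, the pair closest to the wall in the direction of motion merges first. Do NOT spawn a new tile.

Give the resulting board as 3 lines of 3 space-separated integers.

Answer: 4 4 2
0 0 0
0 0 0

Derivation:
Slide up:
col 0: [4, 0, 0] -> [4, 0, 0]
col 1: [4, 0, 0] -> [4, 0, 0]
col 2: [2, 0, 0] -> [2, 0, 0]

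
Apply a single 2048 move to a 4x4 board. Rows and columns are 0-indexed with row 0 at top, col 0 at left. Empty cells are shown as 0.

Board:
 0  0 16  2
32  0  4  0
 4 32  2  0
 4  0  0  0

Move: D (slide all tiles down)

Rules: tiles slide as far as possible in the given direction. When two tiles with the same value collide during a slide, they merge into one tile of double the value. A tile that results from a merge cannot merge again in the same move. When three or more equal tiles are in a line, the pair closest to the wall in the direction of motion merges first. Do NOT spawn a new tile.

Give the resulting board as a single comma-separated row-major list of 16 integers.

Slide down:
col 0: [0, 32, 4, 4] -> [0, 0, 32, 8]
col 1: [0, 0, 32, 0] -> [0, 0, 0, 32]
col 2: [16, 4, 2, 0] -> [0, 16, 4, 2]
col 3: [2, 0, 0, 0] -> [0, 0, 0, 2]

Answer: 0, 0, 0, 0, 0, 0, 16, 0, 32, 0, 4, 0, 8, 32, 2, 2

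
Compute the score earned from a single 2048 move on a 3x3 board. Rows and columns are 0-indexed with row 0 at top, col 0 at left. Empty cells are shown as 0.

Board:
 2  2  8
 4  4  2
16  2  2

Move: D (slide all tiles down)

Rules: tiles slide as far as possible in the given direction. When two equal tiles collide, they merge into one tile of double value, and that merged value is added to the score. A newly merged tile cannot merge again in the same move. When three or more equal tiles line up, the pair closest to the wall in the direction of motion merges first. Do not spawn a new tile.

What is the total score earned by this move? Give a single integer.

Answer: 4

Derivation:
Slide down:
col 0: [2, 4, 16] -> [2, 4, 16]  score +0 (running 0)
col 1: [2, 4, 2] -> [2, 4, 2]  score +0 (running 0)
col 2: [8, 2, 2] -> [0, 8, 4]  score +4 (running 4)
Board after move:
 2  2  0
 4  4  8
16  2  4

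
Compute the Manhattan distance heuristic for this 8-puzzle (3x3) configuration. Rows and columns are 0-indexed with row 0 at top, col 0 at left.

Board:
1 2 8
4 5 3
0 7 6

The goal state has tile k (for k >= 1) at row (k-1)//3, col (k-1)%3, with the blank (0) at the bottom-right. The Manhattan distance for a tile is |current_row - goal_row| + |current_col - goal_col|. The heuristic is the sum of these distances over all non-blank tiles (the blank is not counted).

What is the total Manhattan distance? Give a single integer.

Tile 1: (0,0)->(0,0) = 0
Tile 2: (0,1)->(0,1) = 0
Tile 8: (0,2)->(2,1) = 3
Tile 4: (1,0)->(1,0) = 0
Tile 5: (1,1)->(1,1) = 0
Tile 3: (1,2)->(0,2) = 1
Tile 7: (2,1)->(2,0) = 1
Tile 6: (2,2)->(1,2) = 1
Sum: 0 + 0 + 3 + 0 + 0 + 1 + 1 + 1 = 6

Answer: 6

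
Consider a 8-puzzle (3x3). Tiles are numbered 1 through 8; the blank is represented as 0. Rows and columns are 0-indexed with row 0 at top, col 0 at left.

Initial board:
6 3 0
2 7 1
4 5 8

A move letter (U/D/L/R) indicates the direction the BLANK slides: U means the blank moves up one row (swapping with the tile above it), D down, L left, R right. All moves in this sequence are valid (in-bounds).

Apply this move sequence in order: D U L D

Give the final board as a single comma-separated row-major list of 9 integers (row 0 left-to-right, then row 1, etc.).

Answer: 6, 7, 3, 2, 0, 1, 4, 5, 8

Derivation:
After move 1 (D):
6 3 1
2 7 0
4 5 8

After move 2 (U):
6 3 0
2 7 1
4 5 8

After move 3 (L):
6 0 3
2 7 1
4 5 8

After move 4 (D):
6 7 3
2 0 1
4 5 8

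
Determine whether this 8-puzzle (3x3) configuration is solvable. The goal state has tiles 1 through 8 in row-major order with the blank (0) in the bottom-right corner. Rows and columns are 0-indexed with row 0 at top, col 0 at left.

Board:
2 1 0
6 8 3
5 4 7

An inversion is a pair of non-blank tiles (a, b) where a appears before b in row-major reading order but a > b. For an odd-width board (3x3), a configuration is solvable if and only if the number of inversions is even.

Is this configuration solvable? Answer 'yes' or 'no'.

Answer: no

Derivation:
Inversions (pairs i<j in row-major order where tile[i] > tile[j] > 0): 9
9 is odd, so the puzzle is not solvable.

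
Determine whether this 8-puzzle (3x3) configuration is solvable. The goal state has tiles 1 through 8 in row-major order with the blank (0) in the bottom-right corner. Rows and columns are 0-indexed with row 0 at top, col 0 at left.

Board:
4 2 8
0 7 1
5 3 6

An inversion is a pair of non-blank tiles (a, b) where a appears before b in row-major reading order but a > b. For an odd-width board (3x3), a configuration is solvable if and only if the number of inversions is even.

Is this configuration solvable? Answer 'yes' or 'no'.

Answer: yes

Derivation:
Inversions (pairs i<j in row-major order where tile[i] > tile[j] > 0): 14
14 is even, so the puzzle is solvable.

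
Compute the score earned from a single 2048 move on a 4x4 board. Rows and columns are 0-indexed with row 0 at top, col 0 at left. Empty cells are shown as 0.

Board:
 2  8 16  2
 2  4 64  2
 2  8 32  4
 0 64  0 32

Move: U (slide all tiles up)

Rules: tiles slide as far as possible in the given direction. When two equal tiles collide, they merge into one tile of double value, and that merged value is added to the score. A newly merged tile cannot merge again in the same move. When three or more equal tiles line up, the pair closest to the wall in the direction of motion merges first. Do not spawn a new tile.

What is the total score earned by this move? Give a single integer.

Answer: 8

Derivation:
Slide up:
col 0: [2, 2, 2, 0] -> [4, 2, 0, 0]  score +4 (running 4)
col 1: [8, 4, 8, 64] -> [8, 4, 8, 64]  score +0 (running 4)
col 2: [16, 64, 32, 0] -> [16, 64, 32, 0]  score +0 (running 4)
col 3: [2, 2, 4, 32] -> [4, 4, 32, 0]  score +4 (running 8)
Board after move:
 4  8 16  4
 2  4 64  4
 0  8 32 32
 0 64  0  0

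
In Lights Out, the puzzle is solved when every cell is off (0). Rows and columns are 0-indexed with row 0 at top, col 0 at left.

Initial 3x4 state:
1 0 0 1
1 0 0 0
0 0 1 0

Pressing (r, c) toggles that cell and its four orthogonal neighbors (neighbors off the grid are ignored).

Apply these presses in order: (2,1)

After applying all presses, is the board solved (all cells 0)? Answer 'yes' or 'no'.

After press 1 at (2,1):
1 0 0 1
1 1 0 0
1 1 0 0

Lights still on: 6

Answer: no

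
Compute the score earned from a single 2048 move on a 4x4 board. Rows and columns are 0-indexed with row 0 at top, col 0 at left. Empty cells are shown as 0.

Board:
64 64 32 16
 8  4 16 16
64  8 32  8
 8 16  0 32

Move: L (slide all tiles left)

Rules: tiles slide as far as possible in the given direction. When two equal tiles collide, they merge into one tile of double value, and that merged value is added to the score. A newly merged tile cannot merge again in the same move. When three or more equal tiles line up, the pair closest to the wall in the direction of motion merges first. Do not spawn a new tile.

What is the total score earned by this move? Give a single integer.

Answer: 160

Derivation:
Slide left:
row 0: [64, 64, 32, 16] -> [128, 32, 16, 0]  score +128 (running 128)
row 1: [8, 4, 16, 16] -> [8, 4, 32, 0]  score +32 (running 160)
row 2: [64, 8, 32, 8] -> [64, 8, 32, 8]  score +0 (running 160)
row 3: [8, 16, 0, 32] -> [8, 16, 32, 0]  score +0 (running 160)
Board after move:
128  32  16   0
  8   4  32   0
 64   8  32   8
  8  16  32   0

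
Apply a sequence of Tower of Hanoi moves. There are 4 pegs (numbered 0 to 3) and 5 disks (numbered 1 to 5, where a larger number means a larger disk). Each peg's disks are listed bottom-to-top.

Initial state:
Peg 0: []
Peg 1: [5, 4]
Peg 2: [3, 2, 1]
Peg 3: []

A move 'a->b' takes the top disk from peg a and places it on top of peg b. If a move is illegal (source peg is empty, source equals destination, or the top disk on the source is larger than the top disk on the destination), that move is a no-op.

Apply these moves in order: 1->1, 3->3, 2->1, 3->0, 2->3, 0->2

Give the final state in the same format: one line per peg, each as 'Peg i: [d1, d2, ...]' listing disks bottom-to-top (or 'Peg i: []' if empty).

After move 1 (1->1):
Peg 0: []
Peg 1: [5, 4]
Peg 2: [3, 2, 1]
Peg 3: []

After move 2 (3->3):
Peg 0: []
Peg 1: [5, 4]
Peg 2: [3, 2, 1]
Peg 3: []

After move 3 (2->1):
Peg 0: []
Peg 1: [5, 4, 1]
Peg 2: [3, 2]
Peg 3: []

After move 4 (3->0):
Peg 0: []
Peg 1: [5, 4, 1]
Peg 2: [3, 2]
Peg 3: []

After move 5 (2->3):
Peg 0: []
Peg 1: [5, 4, 1]
Peg 2: [3]
Peg 3: [2]

After move 6 (0->2):
Peg 0: []
Peg 1: [5, 4, 1]
Peg 2: [3]
Peg 3: [2]

Answer: Peg 0: []
Peg 1: [5, 4, 1]
Peg 2: [3]
Peg 3: [2]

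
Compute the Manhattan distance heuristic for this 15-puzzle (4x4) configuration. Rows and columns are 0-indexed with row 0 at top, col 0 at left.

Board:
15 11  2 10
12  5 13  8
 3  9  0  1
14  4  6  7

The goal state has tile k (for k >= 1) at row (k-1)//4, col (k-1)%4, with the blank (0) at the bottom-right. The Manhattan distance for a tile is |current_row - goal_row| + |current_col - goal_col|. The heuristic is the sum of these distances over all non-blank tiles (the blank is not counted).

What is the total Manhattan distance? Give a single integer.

Tile 15: (0,0)->(3,2) = 5
Tile 11: (0,1)->(2,2) = 3
Tile 2: (0,2)->(0,1) = 1
Tile 10: (0,3)->(2,1) = 4
Tile 12: (1,0)->(2,3) = 4
Tile 5: (1,1)->(1,0) = 1
Tile 13: (1,2)->(3,0) = 4
Tile 8: (1,3)->(1,3) = 0
Tile 3: (2,0)->(0,2) = 4
Tile 9: (2,1)->(2,0) = 1
Tile 1: (2,3)->(0,0) = 5
Tile 14: (3,0)->(3,1) = 1
Tile 4: (3,1)->(0,3) = 5
Tile 6: (3,2)->(1,1) = 3
Tile 7: (3,3)->(1,2) = 3
Sum: 5 + 3 + 1 + 4 + 4 + 1 + 4 + 0 + 4 + 1 + 5 + 1 + 5 + 3 + 3 = 44

Answer: 44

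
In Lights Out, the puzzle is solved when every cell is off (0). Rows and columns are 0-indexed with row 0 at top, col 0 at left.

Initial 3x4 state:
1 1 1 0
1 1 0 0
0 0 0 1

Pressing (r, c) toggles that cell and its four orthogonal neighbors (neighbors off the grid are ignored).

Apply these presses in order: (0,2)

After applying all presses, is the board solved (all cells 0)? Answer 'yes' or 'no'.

After press 1 at (0,2):
1 0 0 1
1 1 1 0
0 0 0 1

Lights still on: 6

Answer: no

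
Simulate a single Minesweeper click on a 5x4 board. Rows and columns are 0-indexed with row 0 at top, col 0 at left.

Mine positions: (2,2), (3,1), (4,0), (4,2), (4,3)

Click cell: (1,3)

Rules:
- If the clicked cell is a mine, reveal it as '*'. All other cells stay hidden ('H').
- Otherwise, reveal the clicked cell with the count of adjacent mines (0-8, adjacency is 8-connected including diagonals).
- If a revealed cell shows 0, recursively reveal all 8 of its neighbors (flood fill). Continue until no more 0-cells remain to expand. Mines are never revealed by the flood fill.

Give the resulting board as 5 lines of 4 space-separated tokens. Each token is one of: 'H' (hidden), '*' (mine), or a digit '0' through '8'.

H H H H
H H H 1
H H H H
H H H H
H H H H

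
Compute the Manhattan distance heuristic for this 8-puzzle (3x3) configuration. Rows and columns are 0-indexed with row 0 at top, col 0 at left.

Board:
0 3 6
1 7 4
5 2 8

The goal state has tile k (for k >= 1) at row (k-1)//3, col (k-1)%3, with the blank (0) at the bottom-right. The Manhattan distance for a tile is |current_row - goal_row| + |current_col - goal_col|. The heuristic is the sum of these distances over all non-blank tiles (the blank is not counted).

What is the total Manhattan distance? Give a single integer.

Answer: 12

Derivation:
Tile 3: (0,1)->(0,2) = 1
Tile 6: (0,2)->(1,2) = 1
Tile 1: (1,0)->(0,0) = 1
Tile 7: (1,1)->(2,0) = 2
Tile 4: (1,2)->(1,0) = 2
Tile 5: (2,0)->(1,1) = 2
Tile 2: (2,1)->(0,1) = 2
Tile 8: (2,2)->(2,1) = 1
Sum: 1 + 1 + 1 + 2 + 2 + 2 + 2 + 1 = 12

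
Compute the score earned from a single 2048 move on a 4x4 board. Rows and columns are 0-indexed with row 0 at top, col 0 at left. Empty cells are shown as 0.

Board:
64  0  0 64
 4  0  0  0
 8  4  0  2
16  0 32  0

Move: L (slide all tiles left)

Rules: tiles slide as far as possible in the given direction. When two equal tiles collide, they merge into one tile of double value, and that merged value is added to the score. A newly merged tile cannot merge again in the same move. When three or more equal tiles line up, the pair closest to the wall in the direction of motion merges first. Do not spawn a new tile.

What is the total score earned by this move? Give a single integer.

Slide left:
row 0: [64, 0, 0, 64] -> [128, 0, 0, 0]  score +128 (running 128)
row 1: [4, 0, 0, 0] -> [4, 0, 0, 0]  score +0 (running 128)
row 2: [8, 4, 0, 2] -> [8, 4, 2, 0]  score +0 (running 128)
row 3: [16, 0, 32, 0] -> [16, 32, 0, 0]  score +0 (running 128)
Board after move:
128   0   0   0
  4   0   0   0
  8   4   2   0
 16  32   0   0

Answer: 128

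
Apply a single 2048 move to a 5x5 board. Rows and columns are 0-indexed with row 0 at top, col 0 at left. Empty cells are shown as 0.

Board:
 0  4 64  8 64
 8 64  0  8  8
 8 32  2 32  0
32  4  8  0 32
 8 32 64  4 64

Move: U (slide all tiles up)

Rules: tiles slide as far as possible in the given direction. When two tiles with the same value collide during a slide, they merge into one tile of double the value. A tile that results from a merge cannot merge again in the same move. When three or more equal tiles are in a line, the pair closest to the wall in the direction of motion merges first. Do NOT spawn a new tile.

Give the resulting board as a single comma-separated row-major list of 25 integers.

Slide up:
col 0: [0, 8, 8, 32, 8] -> [16, 32, 8, 0, 0]
col 1: [4, 64, 32, 4, 32] -> [4, 64, 32, 4, 32]
col 2: [64, 0, 2, 8, 64] -> [64, 2, 8, 64, 0]
col 3: [8, 8, 32, 0, 4] -> [16, 32, 4, 0, 0]
col 4: [64, 8, 0, 32, 64] -> [64, 8, 32, 64, 0]

Answer: 16, 4, 64, 16, 64, 32, 64, 2, 32, 8, 8, 32, 8, 4, 32, 0, 4, 64, 0, 64, 0, 32, 0, 0, 0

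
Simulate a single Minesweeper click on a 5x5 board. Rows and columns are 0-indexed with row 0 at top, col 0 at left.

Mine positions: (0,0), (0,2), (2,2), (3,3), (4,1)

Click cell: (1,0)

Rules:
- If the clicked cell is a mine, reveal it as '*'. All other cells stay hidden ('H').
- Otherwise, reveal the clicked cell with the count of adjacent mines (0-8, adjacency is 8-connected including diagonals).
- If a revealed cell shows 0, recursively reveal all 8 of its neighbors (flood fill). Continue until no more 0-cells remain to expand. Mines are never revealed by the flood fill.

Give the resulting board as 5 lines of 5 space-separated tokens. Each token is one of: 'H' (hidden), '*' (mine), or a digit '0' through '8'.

H H H H H
1 H H H H
H H H H H
H H H H H
H H H H H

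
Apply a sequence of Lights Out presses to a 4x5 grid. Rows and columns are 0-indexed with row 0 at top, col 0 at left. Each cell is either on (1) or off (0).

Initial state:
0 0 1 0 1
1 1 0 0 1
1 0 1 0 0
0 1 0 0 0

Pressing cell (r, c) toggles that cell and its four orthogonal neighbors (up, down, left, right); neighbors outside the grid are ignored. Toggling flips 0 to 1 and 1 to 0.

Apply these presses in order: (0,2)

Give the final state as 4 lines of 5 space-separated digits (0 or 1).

Answer: 0 1 0 1 1
1 1 1 0 1
1 0 1 0 0
0 1 0 0 0

Derivation:
After press 1 at (0,2):
0 1 0 1 1
1 1 1 0 1
1 0 1 0 0
0 1 0 0 0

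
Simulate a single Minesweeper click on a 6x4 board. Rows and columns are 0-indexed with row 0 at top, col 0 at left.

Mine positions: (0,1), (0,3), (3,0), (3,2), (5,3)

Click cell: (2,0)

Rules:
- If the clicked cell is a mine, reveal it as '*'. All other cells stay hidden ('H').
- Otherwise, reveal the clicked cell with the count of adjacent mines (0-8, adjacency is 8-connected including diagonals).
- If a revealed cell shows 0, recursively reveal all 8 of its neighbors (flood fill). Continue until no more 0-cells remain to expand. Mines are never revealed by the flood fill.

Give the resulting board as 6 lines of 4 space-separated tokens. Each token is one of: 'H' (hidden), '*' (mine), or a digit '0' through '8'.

H H H H
H H H H
1 H H H
H H H H
H H H H
H H H H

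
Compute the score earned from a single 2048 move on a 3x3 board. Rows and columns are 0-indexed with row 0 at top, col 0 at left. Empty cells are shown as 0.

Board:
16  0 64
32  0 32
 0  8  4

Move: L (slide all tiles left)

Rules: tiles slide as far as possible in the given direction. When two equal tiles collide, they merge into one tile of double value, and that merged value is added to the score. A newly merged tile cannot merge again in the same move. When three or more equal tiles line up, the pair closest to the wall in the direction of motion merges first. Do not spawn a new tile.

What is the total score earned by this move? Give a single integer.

Answer: 64

Derivation:
Slide left:
row 0: [16, 0, 64] -> [16, 64, 0]  score +0 (running 0)
row 1: [32, 0, 32] -> [64, 0, 0]  score +64 (running 64)
row 2: [0, 8, 4] -> [8, 4, 0]  score +0 (running 64)
Board after move:
16 64  0
64  0  0
 8  4  0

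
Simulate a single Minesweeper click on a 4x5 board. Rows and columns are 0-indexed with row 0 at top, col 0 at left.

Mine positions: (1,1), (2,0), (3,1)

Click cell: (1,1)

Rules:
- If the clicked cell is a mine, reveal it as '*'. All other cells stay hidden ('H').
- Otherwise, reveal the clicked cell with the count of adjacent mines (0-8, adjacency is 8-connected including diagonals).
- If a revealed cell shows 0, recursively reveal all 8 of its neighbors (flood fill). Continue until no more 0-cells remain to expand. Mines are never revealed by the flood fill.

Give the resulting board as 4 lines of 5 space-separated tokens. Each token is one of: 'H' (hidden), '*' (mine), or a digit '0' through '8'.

H H H H H
H * H H H
H H H H H
H H H H H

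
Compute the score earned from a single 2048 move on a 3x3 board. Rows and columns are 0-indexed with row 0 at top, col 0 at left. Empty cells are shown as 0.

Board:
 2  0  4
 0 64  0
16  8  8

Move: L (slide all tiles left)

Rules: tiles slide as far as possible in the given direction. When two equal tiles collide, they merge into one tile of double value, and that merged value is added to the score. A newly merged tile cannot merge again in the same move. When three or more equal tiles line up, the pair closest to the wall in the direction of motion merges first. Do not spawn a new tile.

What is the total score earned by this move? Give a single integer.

Slide left:
row 0: [2, 0, 4] -> [2, 4, 0]  score +0 (running 0)
row 1: [0, 64, 0] -> [64, 0, 0]  score +0 (running 0)
row 2: [16, 8, 8] -> [16, 16, 0]  score +16 (running 16)
Board after move:
 2  4  0
64  0  0
16 16  0

Answer: 16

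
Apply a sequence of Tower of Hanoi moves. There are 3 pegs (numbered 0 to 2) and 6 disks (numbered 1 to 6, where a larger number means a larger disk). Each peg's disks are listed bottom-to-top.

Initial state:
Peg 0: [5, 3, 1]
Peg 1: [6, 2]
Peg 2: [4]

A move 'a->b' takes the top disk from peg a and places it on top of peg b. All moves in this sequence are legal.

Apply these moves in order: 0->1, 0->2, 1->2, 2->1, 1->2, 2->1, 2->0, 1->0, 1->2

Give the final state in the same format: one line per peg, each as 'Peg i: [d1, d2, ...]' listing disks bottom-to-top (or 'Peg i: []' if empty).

After move 1 (0->1):
Peg 0: [5, 3]
Peg 1: [6, 2, 1]
Peg 2: [4]

After move 2 (0->2):
Peg 0: [5]
Peg 1: [6, 2, 1]
Peg 2: [4, 3]

After move 3 (1->2):
Peg 0: [5]
Peg 1: [6, 2]
Peg 2: [4, 3, 1]

After move 4 (2->1):
Peg 0: [5]
Peg 1: [6, 2, 1]
Peg 2: [4, 3]

After move 5 (1->2):
Peg 0: [5]
Peg 1: [6, 2]
Peg 2: [4, 3, 1]

After move 6 (2->1):
Peg 0: [5]
Peg 1: [6, 2, 1]
Peg 2: [4, 3]

After move 7 (2->0):
Peg 0: [5, 3]
Peg 1: [6, 2, 1]
Peg 2: [4]

After move 8 (1->0):
Peg 0: [5, 3, 1]
Peg 1: [6, 2]
Peg 2: [4]

After move 9 (1->2):
Peg 0: [5, 3, 1]
Peg 1: [6]
Peg 2: [4, 2]

Answer: Peg 0: [5, 3, 1]
Peg 1: [6]
Peg 2: [4, 2]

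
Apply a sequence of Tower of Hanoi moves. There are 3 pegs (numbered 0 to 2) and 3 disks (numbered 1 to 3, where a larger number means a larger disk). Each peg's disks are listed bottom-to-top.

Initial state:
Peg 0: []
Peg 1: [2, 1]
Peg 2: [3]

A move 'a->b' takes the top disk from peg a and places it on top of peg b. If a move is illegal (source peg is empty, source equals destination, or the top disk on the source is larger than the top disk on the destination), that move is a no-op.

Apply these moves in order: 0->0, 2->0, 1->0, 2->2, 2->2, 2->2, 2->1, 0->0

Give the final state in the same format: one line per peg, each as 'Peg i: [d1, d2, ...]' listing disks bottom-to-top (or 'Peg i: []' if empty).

After move 1 (0->0):
Peg 0: []
Peg 1: [2, 1]
Peg 2: [3]

After move 2 (2->0):
Peg 0: [3]
Peg 1: [2, 1]
Peg 2: []

After move 3 (1->0):
Peg 0: [3, 1]
Peg 1: [2]
Peg 2: []

After move 4 (2->2):
Peg 0: [3, 1]
Peg 1: [2]
Peg 2: []

After move 5 (2->2):
Peg 0: [3, 1]
Peg 1: [2]
Peg 2: []

After move 6 (2->2):
Peg 0: [3, 1]
Peg 1: [2]
Peg 2: []

After move 7 (2->1):
Peg 0: [3, 1]
Peg 1: [2]
Peg 2: []

After move 8 (0->0):
Peg 0: [3, 1]
Peg 1: [2]
Peg 2: []

Answer: Peg 0: [3, 1]
Peg 1: [2]
Peg 2: []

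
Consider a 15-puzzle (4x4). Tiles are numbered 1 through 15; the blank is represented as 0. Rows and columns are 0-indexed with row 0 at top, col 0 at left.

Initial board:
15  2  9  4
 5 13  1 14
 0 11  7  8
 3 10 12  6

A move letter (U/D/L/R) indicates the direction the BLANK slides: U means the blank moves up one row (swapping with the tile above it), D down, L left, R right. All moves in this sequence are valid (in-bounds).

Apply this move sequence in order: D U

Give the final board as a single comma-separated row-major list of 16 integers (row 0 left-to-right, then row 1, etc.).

Answer: 15, 2, 9, 4, 5, 13, 1, 14, 0, 11, 7, 8, 3, 10, 12, 6

Derivation:
After move 1 (D):
15  2  9  4
 5 13  1 14
 3 11  7  8
 0 10 12  6

After move 2 (U):
15  2  9  4
 5 13  1 14
 0 11  7  8
 3 10 12  6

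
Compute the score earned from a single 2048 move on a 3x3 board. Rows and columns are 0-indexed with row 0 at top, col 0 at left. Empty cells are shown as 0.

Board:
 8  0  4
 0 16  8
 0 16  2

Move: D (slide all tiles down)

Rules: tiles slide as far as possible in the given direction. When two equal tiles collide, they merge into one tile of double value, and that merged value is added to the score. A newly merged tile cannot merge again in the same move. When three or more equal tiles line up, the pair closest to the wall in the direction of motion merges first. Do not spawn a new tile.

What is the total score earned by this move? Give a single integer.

Slide down:
col 0: [8, 0, 0] -> [0, 0, 8]  score +0 (running 0)
col 1: [0, 16, 16] -> [0, 0, 32]  score +32 (running 32)
col 2: [4, 8, 2] -> [4, 8, 2]  score +0 (running 32)
Board after move:
 0  0  4
 0  0  8
 8 32  2

Answer: 32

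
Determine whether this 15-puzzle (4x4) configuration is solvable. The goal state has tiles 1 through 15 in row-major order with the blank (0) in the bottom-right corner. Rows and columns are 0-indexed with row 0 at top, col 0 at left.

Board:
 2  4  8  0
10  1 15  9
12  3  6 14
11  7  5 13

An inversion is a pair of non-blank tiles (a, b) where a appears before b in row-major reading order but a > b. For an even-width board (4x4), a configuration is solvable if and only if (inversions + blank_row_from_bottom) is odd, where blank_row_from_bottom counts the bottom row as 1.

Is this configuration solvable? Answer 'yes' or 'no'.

Inversions: 40
Blank is in row 0 (0-indexed from top), which is row 4 counting from the bottom (bottom = 1).
40 + 4 = 44, which is even, so the puzzle is not solvable.

Answer: no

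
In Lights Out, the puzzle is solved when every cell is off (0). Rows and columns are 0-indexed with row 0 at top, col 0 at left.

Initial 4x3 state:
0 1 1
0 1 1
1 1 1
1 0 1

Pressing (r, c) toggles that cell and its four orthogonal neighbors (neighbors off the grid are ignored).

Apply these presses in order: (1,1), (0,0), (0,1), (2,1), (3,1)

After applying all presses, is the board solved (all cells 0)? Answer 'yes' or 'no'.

After press 1 at (1,1):
0 0 1
1 0 0
1 0 1
1 0 1

After press 2 at (0,0):
1 1 1
0 0 0
1 0 1
1 0 1

After press 3 at (0,1):
0 0 0
0 1 0
1 0 1
1 0 1

After press 4 at (2,1):
0 0 0
0 0 0
0 1 0
1 1 1

After press 5 at (3,1):
0 0 0
0 0 0
0 0 0
0 0 0

Lights still on: 0

Answer: yes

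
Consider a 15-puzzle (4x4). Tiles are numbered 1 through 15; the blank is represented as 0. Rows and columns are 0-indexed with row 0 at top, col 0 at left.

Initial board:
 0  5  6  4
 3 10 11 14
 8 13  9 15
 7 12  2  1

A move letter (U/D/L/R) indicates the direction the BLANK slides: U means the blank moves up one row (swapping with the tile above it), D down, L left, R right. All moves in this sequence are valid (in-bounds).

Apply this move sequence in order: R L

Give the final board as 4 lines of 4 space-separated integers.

Answer:  0  5  6  4
 3 10 11 14
 8 13  9 15
 7 12  2  1

Derivation:
After move 1 (R):
 5  0  6  4
 3 10 11 14
 8 13  9 15
 7 12  2  1

After move 2 (L):
 0  5  6  4
 3 10 11 14
 8 13  9 15
 7 12  2  1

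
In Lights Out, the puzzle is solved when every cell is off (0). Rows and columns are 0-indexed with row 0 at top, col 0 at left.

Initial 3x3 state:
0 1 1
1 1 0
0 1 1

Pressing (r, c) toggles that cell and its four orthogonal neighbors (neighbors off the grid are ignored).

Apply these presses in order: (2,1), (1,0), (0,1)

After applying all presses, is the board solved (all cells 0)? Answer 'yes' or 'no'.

After press 1 at (2,1):
0 1 1
1 0 0
1 0 0

After press 2 at (1,0):
1 1 1
0 1 0
0 0 0

After press 3 at (0,1):
0 0 0
0 0 0
0 0 0

Lights still on: 0

Answer: yes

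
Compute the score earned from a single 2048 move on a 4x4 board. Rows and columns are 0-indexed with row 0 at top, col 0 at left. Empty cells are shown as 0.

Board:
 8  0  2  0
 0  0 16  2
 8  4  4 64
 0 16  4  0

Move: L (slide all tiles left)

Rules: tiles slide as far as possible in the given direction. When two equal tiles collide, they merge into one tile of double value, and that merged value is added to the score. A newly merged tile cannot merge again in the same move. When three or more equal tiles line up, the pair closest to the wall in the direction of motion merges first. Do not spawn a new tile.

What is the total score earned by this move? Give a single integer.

Answer: 8

Derivation:
Slide left:
row 0: [8, 0, 2, 0] -> [8, 2, 0, 0]  score +0 (running 0)
row 1: [0, 0, 16, 2] -> [16, 2, 0, 0]  score +0 (running 0)
row 2: [8, 4, 4, 64] -> [8, 8, 64, 0]  score +8 (running 8)
row 3: [0, 16, 4, 0] -> [16, 4, 0, 0]  score +0 (running 8)
Board after move:
 8  2  0  0
16  2  0  0
 8  8 64  0
16  4  0  0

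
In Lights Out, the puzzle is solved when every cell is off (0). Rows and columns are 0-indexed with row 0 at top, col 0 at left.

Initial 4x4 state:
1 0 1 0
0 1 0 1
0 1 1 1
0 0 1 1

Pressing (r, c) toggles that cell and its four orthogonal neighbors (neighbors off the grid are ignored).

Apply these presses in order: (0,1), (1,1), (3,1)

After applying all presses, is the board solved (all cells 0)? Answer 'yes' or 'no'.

Answer: no

Derivation:
After press 1 at (0,1):
0 1 0 0
0 0 0 1
0 1 1 1
0 0 1 1

After press 2 at (1,1):
0 0 0 0
1 1 1 1
0 0 1 1
0 0 1 1

After press 3 at (3,1):
0 0 0 0
1 1 1 1
0 1 1 1
1 1 0 1

Lights still on: 10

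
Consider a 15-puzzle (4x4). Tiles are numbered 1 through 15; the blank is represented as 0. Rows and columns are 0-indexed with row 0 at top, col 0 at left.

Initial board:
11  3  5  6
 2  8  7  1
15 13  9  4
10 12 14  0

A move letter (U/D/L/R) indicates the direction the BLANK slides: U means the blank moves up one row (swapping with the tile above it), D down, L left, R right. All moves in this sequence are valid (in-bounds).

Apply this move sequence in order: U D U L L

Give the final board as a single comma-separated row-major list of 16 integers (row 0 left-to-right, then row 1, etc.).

After move 1 (U):
11  3  5  6
 2  8  7  1
15 13  9  0
10 12 14  4

After move 2 (D):
11  3  5  6
 2  8  7  1
15 13  9  4
10 12 14  0

After move 3 (U):
11  3  5  6
 2  8  7  1
15 13  9  0
10 12 14  4

After move 4 (L):
11  3  5  6
 2  8  7  1
15 13  0  9
10 12 14  4

After move 5 (L):
11  3  5  6
 2  8  7  1
15  0 13  9
10 12 14  4

Answer: 11, 3, 5, 6, 2, 8, 7, 1, 15, 0, 13, 9, 10, 12, 14, 4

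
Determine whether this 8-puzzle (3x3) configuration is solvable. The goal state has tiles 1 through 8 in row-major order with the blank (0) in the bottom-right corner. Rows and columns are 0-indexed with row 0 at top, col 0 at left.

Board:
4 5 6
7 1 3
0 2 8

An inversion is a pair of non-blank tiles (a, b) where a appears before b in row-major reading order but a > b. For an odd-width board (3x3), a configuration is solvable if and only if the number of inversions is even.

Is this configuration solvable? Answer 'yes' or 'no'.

Inversions (pairs i<j in row-major order where tile[i] > tile[j] > 0): 13
13 is odd, so the puzzle is not solvable.

Answer: no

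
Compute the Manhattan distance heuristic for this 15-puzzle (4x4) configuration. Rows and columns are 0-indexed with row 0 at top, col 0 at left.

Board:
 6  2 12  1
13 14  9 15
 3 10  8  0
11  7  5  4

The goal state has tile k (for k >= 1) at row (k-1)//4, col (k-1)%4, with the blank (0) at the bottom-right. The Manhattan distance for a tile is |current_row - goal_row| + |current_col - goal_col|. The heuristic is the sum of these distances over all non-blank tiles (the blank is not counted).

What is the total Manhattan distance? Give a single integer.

Answer: 37

Derivation:
Tile 6: (0,0)->(1,1) = 2
Tile 2: (0,1)->(0,1) = 0
Tile 12: (0,2)->(2,3) = 3
Tile 1: (0,3)->(0,0) = 3
Tile 13: (1,0)->(3,0) = 2
Tile 14: (1,1)->(3,1) = 2
Tile 9: (1,2)->(2,0) = 3
Tile 15: (1,3)->(3,2) = 3
Tile 3: (2,0)->(0,2) = 4
Tile 10: (2,1)->(2,1) = 0
Tile 8: (2,2)->(1,3) = 2
Tile 11: (3,0)->(2,2) = 3
Tile 7: (3,1)->(1,2) = 3
Tile 5: (3,2)->(1,0) = 4
Tile 4: (3,3)->(0,3) = 3
Sum: 2 + 0 + 3 + 3 + 2 + 2 + 3 + 3 + 4 + 0 + 2 + 3 + 3 + 4 + 3 = 37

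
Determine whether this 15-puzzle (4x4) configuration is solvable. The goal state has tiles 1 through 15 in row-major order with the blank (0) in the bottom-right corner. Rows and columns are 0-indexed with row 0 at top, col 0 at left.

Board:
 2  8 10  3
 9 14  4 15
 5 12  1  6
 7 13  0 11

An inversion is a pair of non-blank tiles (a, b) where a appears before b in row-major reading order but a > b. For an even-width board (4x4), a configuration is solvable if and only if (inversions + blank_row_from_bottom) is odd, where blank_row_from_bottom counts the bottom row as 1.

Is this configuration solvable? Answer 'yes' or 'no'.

Answer: yes

Derivation:
Inversions: 42
Blank is in row 3 (0-indexed from top), which is row 1 counting from the bottom (bottom = 1).
42 + 1 = 43, which is odd, so the puzzle is solvable.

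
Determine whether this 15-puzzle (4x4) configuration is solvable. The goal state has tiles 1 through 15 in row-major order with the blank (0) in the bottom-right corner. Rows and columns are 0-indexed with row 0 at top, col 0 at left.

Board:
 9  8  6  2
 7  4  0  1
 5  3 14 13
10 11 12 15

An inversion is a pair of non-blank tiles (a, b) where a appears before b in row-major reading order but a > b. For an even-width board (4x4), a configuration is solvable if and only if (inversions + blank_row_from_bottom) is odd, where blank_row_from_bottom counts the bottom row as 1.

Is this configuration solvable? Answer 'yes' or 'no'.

Answer: no

Derivation:
Inversions: 35
Blank is in row 1 (0-indexed from top), which is row 3 counting from the bottom (bottom = 1).
35 + 3 = 38, which is even, so the puzzle is not solvable.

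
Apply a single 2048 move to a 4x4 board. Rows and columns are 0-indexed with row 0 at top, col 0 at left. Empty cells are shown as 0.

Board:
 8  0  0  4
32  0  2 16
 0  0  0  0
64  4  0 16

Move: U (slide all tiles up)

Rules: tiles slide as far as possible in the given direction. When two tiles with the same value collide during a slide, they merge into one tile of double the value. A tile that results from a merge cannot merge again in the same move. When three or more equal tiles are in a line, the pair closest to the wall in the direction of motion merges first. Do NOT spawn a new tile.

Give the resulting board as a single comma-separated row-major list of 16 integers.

Slide up:
col 0: [8, 32, 0, 64] -> [8, 32, 64, 0]
col 1: [0, 0, 0, 4] -> [4, 0, 0, 0]
col 2: [0, 2, 0, 0] -> [2, 0, 0, 0]
col 3: [4, 16, 0, 16] -> [4, 32, 0, 0]

Answer: 8, 4, 2, 4, 32, 0, 0, 32, 64, 0, 0, 0, 0, 0, 0, 0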